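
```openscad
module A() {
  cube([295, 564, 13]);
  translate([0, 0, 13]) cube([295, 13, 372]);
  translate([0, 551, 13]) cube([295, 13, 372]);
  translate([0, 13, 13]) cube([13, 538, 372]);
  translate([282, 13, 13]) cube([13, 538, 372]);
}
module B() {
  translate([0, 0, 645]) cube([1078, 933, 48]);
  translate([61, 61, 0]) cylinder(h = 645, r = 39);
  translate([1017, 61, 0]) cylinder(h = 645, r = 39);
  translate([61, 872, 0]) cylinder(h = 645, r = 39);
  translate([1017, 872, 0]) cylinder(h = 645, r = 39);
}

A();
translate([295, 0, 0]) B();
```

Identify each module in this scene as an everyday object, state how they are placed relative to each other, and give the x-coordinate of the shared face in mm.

A is an open box. B is a table. The table is against the open box's +x side, with their −y faces flush. The x-coordinate of the shared face is 295 mm.

The open box's +x face and the table's −x face are both at x = 295 mm.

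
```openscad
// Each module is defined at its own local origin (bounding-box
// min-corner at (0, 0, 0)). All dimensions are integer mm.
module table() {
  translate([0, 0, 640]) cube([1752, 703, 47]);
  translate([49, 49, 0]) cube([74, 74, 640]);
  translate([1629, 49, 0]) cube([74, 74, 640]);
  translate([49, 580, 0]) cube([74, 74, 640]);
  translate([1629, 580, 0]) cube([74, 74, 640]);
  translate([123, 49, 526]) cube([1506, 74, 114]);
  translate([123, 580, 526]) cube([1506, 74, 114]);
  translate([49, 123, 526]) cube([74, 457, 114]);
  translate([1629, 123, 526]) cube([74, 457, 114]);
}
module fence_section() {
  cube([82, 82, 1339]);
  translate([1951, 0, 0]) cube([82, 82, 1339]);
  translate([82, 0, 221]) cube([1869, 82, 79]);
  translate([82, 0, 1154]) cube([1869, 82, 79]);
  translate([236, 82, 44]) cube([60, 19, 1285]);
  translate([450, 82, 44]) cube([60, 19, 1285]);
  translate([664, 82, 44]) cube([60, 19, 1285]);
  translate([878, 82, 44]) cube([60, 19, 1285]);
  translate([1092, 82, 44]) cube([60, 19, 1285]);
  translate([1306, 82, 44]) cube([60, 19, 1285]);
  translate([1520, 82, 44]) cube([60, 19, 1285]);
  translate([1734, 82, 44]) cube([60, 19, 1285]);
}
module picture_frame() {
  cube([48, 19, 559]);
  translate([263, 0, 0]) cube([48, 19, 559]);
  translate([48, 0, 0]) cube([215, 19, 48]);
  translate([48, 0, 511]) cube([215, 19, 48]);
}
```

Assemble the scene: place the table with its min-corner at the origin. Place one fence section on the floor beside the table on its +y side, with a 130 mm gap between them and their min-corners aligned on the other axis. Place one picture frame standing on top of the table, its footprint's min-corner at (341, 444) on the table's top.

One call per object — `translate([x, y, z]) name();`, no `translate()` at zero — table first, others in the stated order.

table();
translate([0, 833, 0]) fence_section();
translate([341, 444, 687]) picture_frame();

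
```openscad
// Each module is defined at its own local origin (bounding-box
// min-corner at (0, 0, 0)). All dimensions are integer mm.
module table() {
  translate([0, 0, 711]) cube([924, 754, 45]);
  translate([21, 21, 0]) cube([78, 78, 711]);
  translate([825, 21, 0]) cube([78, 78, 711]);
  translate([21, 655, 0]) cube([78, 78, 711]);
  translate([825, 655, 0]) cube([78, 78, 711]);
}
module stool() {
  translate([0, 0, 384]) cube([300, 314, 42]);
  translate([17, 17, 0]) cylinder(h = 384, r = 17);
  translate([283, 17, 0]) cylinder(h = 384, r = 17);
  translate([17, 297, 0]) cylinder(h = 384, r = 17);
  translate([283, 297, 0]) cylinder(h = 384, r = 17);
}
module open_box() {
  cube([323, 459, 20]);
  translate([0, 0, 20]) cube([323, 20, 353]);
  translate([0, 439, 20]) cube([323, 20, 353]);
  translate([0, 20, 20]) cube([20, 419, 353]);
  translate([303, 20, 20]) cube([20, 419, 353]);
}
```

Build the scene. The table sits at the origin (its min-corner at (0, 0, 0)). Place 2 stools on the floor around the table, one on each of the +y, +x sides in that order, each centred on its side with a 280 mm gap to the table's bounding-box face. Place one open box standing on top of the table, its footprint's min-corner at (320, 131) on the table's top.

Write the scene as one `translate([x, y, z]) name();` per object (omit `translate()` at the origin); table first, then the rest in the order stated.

table();
translate([312, 1034, 0]) stool();
translate([1204, 220, 0]) stool();
translate([320, 131, 756]) open_box();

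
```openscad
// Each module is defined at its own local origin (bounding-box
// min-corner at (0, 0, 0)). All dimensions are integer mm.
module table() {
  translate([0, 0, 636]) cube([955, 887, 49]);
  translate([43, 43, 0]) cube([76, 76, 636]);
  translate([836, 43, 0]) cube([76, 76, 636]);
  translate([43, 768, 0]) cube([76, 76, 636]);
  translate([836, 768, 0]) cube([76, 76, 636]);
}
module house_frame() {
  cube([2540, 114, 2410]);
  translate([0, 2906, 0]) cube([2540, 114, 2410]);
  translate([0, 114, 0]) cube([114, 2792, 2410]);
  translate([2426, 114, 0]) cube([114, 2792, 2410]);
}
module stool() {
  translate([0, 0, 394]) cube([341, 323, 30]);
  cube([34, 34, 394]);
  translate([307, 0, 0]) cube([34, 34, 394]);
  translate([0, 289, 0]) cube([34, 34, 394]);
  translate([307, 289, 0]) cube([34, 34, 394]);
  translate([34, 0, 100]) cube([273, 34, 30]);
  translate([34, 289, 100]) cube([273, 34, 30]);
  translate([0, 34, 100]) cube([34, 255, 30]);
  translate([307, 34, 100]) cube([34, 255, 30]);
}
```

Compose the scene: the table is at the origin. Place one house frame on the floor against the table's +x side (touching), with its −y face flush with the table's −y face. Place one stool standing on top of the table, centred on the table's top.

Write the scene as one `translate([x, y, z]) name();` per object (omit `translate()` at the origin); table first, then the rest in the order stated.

table();
translate([955, 0, 0]) house_frame();
translate([307, 282, 685]) stool();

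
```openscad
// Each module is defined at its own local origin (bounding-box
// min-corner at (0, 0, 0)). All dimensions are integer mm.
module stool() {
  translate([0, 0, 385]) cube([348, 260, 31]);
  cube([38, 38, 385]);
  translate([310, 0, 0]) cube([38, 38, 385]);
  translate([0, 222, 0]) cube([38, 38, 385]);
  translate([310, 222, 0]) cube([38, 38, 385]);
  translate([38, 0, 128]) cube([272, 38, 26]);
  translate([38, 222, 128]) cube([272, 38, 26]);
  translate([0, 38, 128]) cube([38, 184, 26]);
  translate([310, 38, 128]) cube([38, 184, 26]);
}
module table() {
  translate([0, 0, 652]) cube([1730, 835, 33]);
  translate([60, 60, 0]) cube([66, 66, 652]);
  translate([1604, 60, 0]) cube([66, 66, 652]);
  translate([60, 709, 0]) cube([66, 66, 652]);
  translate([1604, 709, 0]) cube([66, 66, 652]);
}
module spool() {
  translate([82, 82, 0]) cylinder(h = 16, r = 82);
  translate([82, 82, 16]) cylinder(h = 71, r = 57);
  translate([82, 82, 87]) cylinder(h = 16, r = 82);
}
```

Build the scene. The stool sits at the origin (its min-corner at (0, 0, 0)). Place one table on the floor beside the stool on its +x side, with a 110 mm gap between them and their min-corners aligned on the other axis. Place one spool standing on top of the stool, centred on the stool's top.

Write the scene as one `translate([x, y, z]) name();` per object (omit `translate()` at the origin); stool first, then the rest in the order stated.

stool();
translate([458, 0, 0]) table();
translate([92, 48, 416]) spool();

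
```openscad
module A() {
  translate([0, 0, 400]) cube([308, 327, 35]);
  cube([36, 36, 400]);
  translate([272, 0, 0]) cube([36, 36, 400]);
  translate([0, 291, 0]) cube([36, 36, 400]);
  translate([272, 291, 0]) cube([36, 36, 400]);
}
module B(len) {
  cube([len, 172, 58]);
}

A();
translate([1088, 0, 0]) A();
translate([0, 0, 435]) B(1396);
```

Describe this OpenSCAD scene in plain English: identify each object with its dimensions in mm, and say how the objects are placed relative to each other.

A is a four-legged stool. The seat is 308×327 mm, 35 mm thick, top at z = 435 mm. It stands on four square legs, each 36×36 mm in cross-section, from z = 0 to the seat underside, each flush with a corner of the seat.

B is a rectangular beam 1396 mm long (x), 172 mm deep (y), 58 mm thick (z).

The beam spans the tops of two stools placed 780 mm apart, resting at z = 435 mm.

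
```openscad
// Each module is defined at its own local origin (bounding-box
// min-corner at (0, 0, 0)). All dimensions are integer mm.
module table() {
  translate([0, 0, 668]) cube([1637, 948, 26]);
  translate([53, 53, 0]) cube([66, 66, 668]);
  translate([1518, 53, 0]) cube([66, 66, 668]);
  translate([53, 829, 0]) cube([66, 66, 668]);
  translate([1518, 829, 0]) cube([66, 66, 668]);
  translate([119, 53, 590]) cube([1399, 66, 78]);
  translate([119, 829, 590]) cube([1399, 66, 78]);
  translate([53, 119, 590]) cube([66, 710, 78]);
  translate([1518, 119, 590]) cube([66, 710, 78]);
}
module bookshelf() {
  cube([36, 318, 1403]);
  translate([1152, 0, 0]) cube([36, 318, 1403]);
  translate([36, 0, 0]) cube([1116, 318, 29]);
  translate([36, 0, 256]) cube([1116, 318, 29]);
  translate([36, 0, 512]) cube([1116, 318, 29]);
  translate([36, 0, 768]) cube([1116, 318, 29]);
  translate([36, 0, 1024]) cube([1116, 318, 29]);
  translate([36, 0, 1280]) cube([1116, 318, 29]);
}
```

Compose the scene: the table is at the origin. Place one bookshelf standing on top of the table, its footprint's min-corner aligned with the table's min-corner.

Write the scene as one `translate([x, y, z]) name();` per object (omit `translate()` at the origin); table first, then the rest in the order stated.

table();
translate([0, 0, 694]) bookshelf();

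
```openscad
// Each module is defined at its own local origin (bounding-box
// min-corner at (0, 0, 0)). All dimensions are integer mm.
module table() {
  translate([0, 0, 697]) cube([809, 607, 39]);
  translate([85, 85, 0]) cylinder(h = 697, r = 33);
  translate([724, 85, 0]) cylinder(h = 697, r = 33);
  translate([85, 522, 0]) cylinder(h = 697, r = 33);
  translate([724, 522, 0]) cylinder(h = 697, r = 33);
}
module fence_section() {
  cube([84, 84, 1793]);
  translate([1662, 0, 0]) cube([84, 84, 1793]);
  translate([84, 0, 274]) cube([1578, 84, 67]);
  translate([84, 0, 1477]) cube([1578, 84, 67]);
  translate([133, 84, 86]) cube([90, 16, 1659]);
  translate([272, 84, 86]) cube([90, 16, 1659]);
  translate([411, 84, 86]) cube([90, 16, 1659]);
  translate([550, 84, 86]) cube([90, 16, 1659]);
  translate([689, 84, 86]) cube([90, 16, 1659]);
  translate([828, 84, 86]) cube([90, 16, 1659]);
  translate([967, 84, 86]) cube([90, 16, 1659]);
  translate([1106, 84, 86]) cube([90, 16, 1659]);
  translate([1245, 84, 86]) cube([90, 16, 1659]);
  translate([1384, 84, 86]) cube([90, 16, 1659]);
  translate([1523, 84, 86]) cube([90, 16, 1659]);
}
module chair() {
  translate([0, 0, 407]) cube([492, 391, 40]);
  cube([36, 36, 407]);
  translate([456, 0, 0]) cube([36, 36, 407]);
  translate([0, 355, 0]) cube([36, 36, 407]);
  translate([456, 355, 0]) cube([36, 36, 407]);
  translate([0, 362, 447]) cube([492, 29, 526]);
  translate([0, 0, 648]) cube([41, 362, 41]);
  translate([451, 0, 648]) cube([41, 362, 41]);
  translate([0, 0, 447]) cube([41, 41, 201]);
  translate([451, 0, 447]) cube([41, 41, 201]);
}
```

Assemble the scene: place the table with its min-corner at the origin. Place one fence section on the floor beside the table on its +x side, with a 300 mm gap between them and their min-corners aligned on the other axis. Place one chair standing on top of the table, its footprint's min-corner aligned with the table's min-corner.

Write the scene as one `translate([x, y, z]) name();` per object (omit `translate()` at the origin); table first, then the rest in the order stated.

table();
translate([1109, 0, 0]) fence_section();
translate([0, 0, 736]) chair();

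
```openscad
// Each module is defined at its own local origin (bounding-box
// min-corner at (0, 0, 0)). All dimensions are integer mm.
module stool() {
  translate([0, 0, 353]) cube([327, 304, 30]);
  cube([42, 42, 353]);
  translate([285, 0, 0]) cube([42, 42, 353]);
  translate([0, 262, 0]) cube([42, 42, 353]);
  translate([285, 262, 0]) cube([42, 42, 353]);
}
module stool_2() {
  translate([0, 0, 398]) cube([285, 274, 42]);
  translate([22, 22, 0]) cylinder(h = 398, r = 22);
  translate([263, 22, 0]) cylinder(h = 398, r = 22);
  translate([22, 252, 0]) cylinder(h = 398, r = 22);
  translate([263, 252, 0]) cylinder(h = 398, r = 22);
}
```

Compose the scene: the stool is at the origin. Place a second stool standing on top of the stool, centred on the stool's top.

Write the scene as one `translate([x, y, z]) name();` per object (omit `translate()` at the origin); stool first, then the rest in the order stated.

stool();
translate([21, 15, 383]) stool_2();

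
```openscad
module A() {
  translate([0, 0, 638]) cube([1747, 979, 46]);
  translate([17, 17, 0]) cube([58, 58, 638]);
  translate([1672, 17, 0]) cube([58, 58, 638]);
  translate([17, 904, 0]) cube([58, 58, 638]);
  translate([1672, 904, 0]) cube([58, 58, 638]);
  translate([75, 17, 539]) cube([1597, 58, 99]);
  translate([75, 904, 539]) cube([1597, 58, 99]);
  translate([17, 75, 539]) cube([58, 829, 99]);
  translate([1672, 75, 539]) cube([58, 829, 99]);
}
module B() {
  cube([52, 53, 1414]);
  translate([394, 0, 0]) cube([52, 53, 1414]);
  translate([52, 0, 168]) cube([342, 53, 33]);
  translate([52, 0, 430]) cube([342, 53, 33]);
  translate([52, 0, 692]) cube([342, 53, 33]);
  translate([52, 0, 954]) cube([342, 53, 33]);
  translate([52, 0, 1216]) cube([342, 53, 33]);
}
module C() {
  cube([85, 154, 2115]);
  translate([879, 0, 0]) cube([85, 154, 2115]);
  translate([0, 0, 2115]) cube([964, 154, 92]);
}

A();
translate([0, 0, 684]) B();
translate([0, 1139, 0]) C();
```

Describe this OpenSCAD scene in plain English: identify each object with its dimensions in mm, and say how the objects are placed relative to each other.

A is a table: top 1747 mm (x) × 979 mm (y), 46 mm thick, upper face at z = 684 mm, on four 58×58 mm square legs, each inset 17 mm from the nearest pair of top edges, running from z = 0 to the bottom of the top. Four apron rails, 58 mm thick and 99 mm tall, run between adjacent legs with their top edges flush with the underside of the top and their outer faces flush with the legs' outer faces.

B is a straight ladder. Two 52×53 mm vertical rails, 1414 mm tall, stand 446 mm apart (outside-to-outside) with their front faces coplanar on the −y side. 5 rungs, each 53 mm deep and 33 mm tall, span between the inner faces of the rails, front faces flush with the rails. The lowest rung's underside is at z = 168 mm and rungs are spaced 262 mm apart (underside to underside).

C is a door frame. The clear opening is 794 mm wide and 2115 mm high. Two 85 mm wide jambs, 154 mm deep, stand either side of the opening from the floor to the top of the opening. A 92 mm thick head sits across the top of both jambs, spanning the full outside width of the frame.

The ladder is on top of the table. The door frame is on the floor beside the table on its +y side.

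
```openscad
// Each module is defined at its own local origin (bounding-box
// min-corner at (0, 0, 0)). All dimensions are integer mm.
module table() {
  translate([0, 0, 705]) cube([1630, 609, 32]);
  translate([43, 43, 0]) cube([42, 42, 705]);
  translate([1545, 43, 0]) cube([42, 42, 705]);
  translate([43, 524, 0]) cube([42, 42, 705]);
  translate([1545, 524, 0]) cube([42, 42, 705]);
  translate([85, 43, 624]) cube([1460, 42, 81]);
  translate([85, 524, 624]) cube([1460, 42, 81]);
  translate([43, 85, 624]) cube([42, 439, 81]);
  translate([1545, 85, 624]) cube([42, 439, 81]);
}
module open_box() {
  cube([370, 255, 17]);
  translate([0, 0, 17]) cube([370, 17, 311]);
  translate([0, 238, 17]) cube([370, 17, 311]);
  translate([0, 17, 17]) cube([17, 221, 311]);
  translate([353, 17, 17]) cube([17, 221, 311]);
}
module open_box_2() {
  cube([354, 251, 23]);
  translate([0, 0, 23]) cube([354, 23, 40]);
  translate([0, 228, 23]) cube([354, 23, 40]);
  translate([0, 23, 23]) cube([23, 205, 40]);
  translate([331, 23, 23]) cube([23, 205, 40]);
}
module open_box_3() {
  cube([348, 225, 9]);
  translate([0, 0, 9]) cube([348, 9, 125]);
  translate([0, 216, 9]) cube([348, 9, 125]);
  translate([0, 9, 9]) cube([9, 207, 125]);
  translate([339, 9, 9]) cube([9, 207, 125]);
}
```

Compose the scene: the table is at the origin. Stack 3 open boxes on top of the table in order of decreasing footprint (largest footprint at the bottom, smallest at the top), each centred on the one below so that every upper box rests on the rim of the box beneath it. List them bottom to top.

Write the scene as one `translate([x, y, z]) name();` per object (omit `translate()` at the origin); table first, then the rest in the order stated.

table();
translate([630, 177, 737]) open_box();
translate([638, 179, 1065]) open_box_2();
translate([641, 192, 1128]) open_box_3();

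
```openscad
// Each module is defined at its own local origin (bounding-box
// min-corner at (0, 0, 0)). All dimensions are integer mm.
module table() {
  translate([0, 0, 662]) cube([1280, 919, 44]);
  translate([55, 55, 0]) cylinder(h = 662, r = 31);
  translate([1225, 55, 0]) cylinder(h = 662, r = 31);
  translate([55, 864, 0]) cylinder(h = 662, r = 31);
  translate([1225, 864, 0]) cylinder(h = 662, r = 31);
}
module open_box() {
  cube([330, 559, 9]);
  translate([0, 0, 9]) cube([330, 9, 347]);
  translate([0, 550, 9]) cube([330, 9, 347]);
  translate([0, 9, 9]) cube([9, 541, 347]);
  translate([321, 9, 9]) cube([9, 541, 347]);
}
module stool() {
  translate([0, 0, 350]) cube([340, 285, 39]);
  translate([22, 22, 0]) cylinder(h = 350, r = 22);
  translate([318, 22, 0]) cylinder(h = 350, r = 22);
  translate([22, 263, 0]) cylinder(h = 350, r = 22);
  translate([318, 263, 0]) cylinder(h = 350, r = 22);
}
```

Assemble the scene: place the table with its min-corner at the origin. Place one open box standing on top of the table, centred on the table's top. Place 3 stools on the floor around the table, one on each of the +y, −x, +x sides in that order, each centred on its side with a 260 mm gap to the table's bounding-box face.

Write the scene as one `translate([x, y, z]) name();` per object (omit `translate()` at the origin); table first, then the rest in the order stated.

table();
translate([475, 180, 706]) open_box();
translate([470, 1179, 0]) stool();
translate([-600, 317, 0]) stool();
translate([1540, 317, 0]) stool();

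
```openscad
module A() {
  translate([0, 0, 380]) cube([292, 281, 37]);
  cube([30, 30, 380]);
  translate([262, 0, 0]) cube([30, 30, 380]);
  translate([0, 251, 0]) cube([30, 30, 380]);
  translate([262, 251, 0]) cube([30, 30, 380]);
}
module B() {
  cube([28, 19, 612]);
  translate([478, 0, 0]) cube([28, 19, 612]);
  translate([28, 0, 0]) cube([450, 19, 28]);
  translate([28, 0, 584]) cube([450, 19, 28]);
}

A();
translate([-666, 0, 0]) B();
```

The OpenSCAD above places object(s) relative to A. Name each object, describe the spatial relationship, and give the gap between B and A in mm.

A is a stool. B is a picture frame. The picture frame is on the floor beside the stool on its −x side. The gap between the picture frame and the stool is 160 mm.

The picture frame's nearest face is 160 mm from the stool's −x face.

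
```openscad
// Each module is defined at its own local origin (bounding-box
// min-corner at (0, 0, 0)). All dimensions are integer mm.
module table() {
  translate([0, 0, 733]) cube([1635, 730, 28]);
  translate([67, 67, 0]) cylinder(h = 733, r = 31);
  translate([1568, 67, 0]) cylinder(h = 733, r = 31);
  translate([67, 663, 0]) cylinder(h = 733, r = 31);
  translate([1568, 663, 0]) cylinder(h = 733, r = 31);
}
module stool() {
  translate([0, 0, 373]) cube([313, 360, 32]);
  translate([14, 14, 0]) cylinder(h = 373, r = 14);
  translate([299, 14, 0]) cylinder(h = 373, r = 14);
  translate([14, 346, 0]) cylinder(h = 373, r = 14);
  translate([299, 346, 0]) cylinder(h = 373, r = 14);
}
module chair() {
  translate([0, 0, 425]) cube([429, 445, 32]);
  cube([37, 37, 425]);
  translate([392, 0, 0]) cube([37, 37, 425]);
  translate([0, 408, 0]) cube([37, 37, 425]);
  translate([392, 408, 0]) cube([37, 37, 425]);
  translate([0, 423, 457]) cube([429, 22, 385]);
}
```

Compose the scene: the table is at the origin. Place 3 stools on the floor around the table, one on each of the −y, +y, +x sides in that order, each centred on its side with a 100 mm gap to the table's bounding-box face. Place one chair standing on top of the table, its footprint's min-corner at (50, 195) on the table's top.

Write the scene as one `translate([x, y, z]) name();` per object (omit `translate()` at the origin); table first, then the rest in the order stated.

table();
translate([661, -460, 0]) stool();
translate([661, 830, 0]) stool();
translate([1735, 185, 0]) stool();
translate([50, 195, 761]) chair();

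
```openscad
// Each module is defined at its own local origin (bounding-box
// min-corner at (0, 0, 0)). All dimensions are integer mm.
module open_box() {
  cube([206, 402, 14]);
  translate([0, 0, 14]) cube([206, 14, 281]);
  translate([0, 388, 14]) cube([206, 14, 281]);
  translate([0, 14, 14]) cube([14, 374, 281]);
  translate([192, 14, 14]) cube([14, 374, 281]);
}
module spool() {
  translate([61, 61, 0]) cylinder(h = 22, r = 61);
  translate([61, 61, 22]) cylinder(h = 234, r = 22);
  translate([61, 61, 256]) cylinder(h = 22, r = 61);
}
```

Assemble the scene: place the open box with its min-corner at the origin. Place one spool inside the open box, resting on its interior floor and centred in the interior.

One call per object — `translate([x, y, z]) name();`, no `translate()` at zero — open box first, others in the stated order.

open_box();
translate([42, 140, 14]) spool();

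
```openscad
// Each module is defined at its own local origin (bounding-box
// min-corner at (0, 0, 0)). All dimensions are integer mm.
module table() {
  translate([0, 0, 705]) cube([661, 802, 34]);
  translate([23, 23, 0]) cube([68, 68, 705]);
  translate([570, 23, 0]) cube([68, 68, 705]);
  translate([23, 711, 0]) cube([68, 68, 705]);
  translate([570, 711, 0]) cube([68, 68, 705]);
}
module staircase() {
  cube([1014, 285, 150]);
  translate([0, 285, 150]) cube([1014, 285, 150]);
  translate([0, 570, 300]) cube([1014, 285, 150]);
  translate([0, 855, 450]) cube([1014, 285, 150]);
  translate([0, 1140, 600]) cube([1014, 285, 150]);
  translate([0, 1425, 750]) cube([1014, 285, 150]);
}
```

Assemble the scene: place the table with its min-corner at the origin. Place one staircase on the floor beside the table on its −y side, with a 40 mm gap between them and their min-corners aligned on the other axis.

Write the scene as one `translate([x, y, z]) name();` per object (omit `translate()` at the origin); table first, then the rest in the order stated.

table();
translate([0, -1750, 0]) staircase();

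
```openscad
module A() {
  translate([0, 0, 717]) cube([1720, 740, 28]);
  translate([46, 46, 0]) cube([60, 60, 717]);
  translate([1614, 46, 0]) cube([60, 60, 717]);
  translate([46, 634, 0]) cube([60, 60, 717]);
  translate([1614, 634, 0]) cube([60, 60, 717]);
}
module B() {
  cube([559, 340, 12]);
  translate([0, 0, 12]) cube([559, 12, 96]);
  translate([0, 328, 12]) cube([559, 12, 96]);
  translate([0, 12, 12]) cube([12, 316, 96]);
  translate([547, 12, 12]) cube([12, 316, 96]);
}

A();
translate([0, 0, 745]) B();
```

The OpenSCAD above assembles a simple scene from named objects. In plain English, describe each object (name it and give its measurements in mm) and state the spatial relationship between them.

A is a table with a 1720×740 mm rectangular top, 28 mm thick, top surface at z = 745 mm, supported by four 60×60 mm square legs, each inset 46 mm from the nearest pair of top edges, running from the floor.

B is an open-topped rectangular box: outside dimensions 559×340×108 mm, with a uniform wall and base thickness of 12 mm. The base is a full 559×340 slab on the floor; four walls sit on top of the base. The front and back walls (the −y and +y sides) span the full width; the two side walls fit between them.

The open box is on top of the table.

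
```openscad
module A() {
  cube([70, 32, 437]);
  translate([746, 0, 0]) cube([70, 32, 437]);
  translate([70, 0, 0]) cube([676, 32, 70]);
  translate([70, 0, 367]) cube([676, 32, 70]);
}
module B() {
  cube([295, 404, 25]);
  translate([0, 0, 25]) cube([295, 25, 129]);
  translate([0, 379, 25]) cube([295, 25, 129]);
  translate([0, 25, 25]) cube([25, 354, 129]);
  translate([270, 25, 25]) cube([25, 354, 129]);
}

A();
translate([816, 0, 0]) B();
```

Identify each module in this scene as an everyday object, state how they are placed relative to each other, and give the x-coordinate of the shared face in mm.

A is a picture frame. B is an open box. The open box is against the picture frame's +x side, with their −y faces flush. The x-coordinate of the shared face is 816 mm.

The picture frame's +x face and the open box's −x face are both at x = 816 mm.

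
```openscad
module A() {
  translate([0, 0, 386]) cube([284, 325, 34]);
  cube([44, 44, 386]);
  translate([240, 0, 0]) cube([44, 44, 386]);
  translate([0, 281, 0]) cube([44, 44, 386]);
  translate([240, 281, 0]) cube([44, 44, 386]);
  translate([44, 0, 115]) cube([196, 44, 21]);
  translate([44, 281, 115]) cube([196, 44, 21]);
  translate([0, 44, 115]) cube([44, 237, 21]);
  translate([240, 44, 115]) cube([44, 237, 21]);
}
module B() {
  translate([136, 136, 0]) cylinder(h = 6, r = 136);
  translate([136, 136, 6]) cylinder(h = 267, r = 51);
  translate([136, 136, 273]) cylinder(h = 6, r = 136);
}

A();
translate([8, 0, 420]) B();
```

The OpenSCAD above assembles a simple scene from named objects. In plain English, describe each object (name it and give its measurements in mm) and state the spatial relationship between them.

A is a four-legged stool. The seat is 284×325 mm, 34 mm thick, top at z = 420 mm. It stands on four square legs, each 44×44 mm in cross-section, from z = 0 to the seat underside, each flush with a corner of the seat. Four stretchers, 44 mm wide and 21 mm tall, connect adjacent legs with their undersides at z = 115 mm, each running between the inner faces of the legs it joins and aligned with the legs' outer faces on the other axis.

B is a spool: two coaxial disc flanges of radius 136 mm and thickness 6 mm, joined by a core cylinder of radius 51 mm and height 267 mm. The lower flange rests on z = 0 and the three cylinders share a vertical axis.

The spool is on top of the stool.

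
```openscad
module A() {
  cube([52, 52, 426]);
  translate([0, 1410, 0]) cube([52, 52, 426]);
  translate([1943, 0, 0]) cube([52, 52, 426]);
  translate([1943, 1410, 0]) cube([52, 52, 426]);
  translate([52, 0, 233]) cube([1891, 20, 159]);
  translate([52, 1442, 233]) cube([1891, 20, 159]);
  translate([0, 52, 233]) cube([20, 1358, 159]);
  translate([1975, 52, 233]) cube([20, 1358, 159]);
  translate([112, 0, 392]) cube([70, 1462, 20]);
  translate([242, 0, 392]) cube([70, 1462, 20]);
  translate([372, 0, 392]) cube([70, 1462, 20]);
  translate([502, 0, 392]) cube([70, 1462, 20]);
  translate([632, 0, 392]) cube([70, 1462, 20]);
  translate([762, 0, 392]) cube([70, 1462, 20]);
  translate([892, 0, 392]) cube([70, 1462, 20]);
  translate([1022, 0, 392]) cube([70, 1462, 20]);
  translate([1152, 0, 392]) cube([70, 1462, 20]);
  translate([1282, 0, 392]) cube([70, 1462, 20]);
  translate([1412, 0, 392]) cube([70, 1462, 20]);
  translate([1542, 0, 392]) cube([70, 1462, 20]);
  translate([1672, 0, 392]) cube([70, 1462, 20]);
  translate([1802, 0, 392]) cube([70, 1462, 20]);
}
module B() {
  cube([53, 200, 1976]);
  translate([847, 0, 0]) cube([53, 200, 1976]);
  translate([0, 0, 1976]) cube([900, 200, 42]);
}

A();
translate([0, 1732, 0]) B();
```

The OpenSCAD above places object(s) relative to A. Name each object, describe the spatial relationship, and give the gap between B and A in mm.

The door frame's nearest face is 270 mm from the bed frame's +y face.

A is a bed frame. B is a door frame. The door frame is on the floor beside the bed frame on its +y side. The gap between the door frame and the bed frame is 270 mm.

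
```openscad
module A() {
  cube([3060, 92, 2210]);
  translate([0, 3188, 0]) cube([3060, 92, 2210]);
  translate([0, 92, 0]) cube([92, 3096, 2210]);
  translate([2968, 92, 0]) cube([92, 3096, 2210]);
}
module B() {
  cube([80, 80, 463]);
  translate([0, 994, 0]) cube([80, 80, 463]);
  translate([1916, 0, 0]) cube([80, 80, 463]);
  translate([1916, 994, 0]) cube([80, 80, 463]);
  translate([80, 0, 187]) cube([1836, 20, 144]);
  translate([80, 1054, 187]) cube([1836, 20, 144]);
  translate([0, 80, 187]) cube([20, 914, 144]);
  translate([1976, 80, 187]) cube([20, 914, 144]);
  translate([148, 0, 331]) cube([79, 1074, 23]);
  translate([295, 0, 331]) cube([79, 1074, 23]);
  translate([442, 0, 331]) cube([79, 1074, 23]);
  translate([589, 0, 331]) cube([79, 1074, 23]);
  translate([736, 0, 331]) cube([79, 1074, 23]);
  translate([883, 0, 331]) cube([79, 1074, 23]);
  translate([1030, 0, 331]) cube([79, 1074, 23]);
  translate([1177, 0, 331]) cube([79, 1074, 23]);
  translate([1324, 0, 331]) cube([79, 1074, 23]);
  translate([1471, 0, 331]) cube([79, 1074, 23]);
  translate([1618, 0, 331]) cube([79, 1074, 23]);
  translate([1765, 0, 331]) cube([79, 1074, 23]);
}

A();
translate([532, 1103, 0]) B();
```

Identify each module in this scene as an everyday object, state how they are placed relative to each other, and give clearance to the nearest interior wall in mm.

Clearances: x = 440, y = 1011; minimum 440 mm.

A is a house frame. B is a bed frame. The bed frame sits inside the house frame, centred. The clearance to the nearest interior wall is 440 mm.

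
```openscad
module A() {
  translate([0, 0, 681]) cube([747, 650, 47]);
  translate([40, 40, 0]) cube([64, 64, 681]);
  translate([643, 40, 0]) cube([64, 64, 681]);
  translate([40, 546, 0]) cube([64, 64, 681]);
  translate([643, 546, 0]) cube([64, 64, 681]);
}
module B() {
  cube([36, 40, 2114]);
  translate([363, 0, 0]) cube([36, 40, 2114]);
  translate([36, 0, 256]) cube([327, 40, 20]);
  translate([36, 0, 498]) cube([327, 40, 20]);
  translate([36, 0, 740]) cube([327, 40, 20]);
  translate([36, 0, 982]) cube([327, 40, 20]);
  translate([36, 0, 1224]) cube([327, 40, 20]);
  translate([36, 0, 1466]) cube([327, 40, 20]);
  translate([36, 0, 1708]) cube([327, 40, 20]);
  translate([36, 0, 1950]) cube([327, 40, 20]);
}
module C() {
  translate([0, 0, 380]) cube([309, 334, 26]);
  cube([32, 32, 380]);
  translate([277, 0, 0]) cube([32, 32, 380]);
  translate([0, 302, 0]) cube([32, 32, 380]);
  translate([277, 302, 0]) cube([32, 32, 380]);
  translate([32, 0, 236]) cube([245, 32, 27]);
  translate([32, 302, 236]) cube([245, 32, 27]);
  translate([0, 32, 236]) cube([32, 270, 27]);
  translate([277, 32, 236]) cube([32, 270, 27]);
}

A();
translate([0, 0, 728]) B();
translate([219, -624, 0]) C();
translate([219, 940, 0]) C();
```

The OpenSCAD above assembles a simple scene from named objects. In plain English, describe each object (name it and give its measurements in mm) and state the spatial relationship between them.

A is a table with a 747×650 mm rectangular top, 47 mm thick, top surface at z = 728 mm, supported by four 64×64 mm square legs, each inset 40 mm from the nearest pair of top edges, running from the floor.

B is a wooden ladder with two side rails of 36×40 mm section and 2114 mm height, set 399 mm apart overall. Between them run 8 rectangular rungs (40 mm deep, 20 mm thick), front faces flush with the rails' −y face. The bottom of the first rung is 256 mm above the floor and each subsequent rung is 242 mm higher than the one below.

C is a simple wooden stool: a rectangular seat 309 mm (x) by 334 mm (y), 26 mm thick, top face at z = 406 mm, on four square legs, each 32×32 mm in cross-section. The legs rest on z = 0, each flush with a corner of the seat. Four stretchers, 32 mm wide and 27 mm tall, connect adjacent legs with their undersides at z = 236 mm, each running between the inner faces of the legs it joins and aligned with the legs' outer faces on the other axis.

The ladder is on top of the table. Two stools sit around the table at the −y, +y sides.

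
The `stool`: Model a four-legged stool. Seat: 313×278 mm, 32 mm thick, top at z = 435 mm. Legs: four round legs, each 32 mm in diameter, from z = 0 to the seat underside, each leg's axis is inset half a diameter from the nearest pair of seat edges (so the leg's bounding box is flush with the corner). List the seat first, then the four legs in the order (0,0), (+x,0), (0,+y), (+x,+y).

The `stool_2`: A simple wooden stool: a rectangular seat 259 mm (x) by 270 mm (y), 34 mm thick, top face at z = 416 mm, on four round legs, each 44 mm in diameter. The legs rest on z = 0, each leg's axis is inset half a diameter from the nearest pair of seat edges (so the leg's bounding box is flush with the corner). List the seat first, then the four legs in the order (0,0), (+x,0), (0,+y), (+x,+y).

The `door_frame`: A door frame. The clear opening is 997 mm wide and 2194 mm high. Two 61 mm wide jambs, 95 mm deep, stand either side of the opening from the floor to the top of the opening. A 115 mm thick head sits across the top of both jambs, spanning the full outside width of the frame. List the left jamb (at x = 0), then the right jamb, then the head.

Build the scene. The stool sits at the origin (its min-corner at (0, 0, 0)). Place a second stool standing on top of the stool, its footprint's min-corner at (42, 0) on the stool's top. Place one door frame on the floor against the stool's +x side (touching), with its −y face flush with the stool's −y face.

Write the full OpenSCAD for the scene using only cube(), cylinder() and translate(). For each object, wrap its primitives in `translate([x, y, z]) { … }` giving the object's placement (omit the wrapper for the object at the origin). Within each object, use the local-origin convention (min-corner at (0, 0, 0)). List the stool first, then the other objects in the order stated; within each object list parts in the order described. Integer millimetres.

translate([0, 0, 403]) cube([313, 278, 32]);
translate([16, 16, 0]) cylinder(h = 403, r = 16);
translate([297, 16, 0]) cylinder(h = 403, r = 16);
translate([16, 262, 0]) cylinder(h = 403, r = 16);
translate([297, 262, 0]) cylinder(h = 403, r = 16);
translate([42, 0, 435]) {
  translate([0, 0, 382]) cube([259, 270, 34]);
  translate([22, 22, 0]) cylinder(h = 382, r = 22);
  translate([237, 22, 0]) cylinder(h = 382, r = 22);
  translate([22, 248, 0]) cylinder(h = 382, r = 22);
  translate([237, 248, 0]) cylinder(h = 382, r = 22);
}
translate([313, 0, 0]) {
  cube([61, 95, 2194]);
  translate([1058, 0, 0]) cube([61, 95, 2194]);
  translate([0, 0, 2194]) cube([1119, 95, 115]);
}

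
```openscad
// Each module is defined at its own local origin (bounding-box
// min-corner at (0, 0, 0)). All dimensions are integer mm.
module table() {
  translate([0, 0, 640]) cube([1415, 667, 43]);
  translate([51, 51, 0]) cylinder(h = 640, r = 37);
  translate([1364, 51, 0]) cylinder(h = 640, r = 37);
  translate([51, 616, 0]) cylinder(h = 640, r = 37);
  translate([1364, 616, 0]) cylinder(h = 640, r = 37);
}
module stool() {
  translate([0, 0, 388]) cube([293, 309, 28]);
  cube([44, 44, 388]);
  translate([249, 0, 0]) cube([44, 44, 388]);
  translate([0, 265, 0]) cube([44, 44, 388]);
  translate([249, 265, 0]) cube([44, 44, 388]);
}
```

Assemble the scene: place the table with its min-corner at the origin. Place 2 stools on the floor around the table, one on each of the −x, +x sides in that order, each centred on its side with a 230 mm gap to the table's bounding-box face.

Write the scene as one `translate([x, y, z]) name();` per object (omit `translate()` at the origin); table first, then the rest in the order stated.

table();
translate([-523, 179, 0]) stool();
translate([1645, 179, 0]) stool();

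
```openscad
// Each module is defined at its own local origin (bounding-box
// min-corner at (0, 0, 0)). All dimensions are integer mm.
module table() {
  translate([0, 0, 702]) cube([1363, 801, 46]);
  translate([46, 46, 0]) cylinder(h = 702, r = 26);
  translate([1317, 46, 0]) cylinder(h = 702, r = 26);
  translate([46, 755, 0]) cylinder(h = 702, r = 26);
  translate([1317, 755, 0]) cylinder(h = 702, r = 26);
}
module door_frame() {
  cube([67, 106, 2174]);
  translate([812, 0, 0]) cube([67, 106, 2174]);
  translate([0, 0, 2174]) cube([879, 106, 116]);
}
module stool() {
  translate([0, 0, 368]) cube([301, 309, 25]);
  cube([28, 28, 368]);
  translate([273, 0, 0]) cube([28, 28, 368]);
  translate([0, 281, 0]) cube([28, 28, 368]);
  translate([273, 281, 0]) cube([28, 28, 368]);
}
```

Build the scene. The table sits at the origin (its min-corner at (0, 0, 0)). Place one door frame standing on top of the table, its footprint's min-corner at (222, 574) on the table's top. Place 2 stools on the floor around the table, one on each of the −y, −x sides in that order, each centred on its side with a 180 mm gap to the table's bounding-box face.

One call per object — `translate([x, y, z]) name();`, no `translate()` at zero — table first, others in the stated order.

table();
translate([222, 574, 748]) door_frame();
translate([531, -489, 0]) stool();
translate([-481, 246, 0]) stool();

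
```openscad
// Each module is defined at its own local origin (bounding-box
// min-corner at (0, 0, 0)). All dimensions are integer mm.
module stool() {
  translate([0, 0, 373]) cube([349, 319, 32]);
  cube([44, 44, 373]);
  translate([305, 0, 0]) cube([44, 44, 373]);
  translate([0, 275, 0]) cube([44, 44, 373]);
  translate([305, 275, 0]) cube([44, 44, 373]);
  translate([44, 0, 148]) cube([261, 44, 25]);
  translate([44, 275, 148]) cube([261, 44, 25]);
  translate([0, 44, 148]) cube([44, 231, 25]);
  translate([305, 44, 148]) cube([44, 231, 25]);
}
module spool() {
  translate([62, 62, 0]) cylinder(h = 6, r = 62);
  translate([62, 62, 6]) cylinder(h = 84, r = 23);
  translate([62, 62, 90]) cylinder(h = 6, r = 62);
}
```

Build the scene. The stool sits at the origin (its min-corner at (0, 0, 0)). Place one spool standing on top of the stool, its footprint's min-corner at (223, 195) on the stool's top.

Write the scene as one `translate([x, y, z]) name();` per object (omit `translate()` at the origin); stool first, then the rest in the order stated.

stool();
translate([223, 195, 405]) spool();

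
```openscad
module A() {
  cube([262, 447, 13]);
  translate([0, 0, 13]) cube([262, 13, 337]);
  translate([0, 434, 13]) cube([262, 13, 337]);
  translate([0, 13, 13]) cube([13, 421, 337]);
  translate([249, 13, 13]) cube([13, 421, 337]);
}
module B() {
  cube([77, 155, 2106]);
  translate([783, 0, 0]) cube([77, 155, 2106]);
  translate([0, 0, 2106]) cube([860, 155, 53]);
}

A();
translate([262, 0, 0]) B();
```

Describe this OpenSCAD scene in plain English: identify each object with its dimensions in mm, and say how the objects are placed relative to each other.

A is an open-topped rectangular box: outside dimensions 262×447×350 mm, with a uniform wall and base thickness of 13 mm. The base is a full 262×447 slab on the floor; four walls sit on top of the base. The front and back walls (the −y and +y sides) span the full width; the two side walls fit between them.

B is a rectangular door frame: two vertical jambs of 77×155 mm section, 2106 mm tall, with a clear opening 706 mm wide between their inner faces. A header 53 mm tall and 155 mm deep lies on top of the jambs and spans the full outside width.

The door frame is against the open box's +x side, with their −y faces flush.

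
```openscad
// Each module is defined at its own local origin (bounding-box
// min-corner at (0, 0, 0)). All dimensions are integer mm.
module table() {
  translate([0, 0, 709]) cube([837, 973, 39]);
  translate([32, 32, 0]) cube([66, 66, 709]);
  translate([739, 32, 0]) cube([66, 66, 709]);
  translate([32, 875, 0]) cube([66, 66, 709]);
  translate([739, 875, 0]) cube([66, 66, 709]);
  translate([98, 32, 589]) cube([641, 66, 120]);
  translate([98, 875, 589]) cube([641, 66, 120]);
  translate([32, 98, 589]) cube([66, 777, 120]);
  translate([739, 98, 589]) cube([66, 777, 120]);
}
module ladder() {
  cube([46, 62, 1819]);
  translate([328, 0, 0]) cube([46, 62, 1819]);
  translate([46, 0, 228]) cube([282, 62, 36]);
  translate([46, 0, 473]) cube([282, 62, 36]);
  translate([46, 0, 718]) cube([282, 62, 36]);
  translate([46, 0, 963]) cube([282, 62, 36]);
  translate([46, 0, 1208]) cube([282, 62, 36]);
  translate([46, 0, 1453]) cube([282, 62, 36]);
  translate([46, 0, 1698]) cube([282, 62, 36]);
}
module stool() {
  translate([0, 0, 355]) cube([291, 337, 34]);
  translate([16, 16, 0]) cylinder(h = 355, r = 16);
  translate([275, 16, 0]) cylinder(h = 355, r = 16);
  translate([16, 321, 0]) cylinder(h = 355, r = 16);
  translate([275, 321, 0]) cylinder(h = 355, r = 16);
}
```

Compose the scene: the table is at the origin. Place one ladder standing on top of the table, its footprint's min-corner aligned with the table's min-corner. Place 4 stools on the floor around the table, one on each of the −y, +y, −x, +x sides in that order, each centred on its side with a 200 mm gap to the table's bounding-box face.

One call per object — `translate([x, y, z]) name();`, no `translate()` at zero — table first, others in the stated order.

table();
translate([0, 0, 748]) ladder();
translate([273, -537, 0]) stool();
translate([273, 1173, 0]) stool();
translate([-491, 318, 0]) stool();
translate([1037, 318, 0]) stool();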